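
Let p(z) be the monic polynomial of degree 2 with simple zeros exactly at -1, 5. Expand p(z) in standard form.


The polynomial is p(z) = ∏_{α ∈ S} (z − α), where S = {-1, 5}.
Expanding the product yields: p(z) = z^2 -4·z -5.
The resulting polynomial has degree 2 and real coefficients as required.

p(z) = z^2 -4·z -5.


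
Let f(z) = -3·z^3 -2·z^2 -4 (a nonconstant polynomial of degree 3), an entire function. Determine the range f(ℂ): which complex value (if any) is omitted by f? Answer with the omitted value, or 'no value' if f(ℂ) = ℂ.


Little Picard bounds the complement of f(ℂ) to at most one point.
For every w ∈ ℂ, the equation p(z) − w = 0 is a nonconstant polynomial in z and hence has at least one root by the fundamental theorem of algebra. So p is surjective onto ℂ, omitting no value.

Omitted value: no value.


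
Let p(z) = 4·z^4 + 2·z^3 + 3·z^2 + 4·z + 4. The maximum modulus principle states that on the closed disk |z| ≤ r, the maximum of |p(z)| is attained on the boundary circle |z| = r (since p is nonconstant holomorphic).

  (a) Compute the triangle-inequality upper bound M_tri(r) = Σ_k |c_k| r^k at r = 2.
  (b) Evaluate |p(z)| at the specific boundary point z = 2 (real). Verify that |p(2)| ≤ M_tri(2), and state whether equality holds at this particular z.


Coefficients: c_0 = 4, c_1 = 4, c_2 = 3, c_3 = 2, c_4 = 4. Radius r = 2.
Part (a). Triangle bound: M_tri(r) = Σ_k |c_k| r^k
  = |4|·2^0 + |4|·2^1 + |3|·2^2 + |2|·2^3 + |4|·2^4
  = 4 + 8 + 12 + 16 + 64 = 104.
This bounds M(r) := max_{|z|=r} |p(z)| from above; equality holds iff all terms c_k z^k can be made to align in phase at a single z on |z|=r.
Part (b). At z = 2 (real, on the circle |z| = r):
  p(2) = (4)·2^0 + (4)·2^1 + (3)·2^2 + (2)·2^3 + (4)·2^4 = 104.
  |p(2)| = 104.
Since all nonzero coefficients share the same sign, |p(2)| = 104 = M_tri(2); the triangle bound is attained at z = 2, so in fact M(r) = 104.

M_tri(2) = 104; |p(2)| = 104; equality at z=2: yes.


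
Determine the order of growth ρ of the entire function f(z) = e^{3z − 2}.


|e^{3z − 2}| = e^{Re(3·z) + -2} ≤ e^{3|z|^1 + -2} = e^{3r^1 + -2} on |z| = r, so ρ ≤ 1. Choosing z on |z|=r so that 3·z is real positive (always possible by picking arg z appropriately) gives |f(z)| = e^{3r^1 + -2}, matching the bound. The additive constant -2 does not affect log log M(r) ~ 1·log r. Hence ρ = 1.
Therefore ρ = 1.

Order ρ = 1.


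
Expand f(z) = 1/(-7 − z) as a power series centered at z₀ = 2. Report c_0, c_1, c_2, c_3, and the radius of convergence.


Let w = z − z₀, so z = z₀ + w.
Then -7 − z = -7 − (z₀ + w) = (-7 − z₀) − w = -9 − w.
f(z) = 1/(-9 − w) = (1/(-9)) · 1/(1 − w/(-9)) = Σ_{n≥0} w^n / (-9)^(n+1).
So c_n = 1/(-9)^(n+1):
  c_0 = 1/(-9)^1 = -1/9.
  c_1 = 1/(-9)^2 = 1/81.
  c_2 = 1/(-9)^3 = -1/729.
  c_3 = 1/(-9)^4 = 1/6561.
The series is valid for |w/d| < 1, i.e. |z − z₀| < |d|.
Radius of convergence: R = |-7 − z₀| = |-9| = 9 (distance from z₀ to the singularity z = -7).

c_0 = -1/9, c_1 = 1/81, c_2 = -1/729, c_3 = 1/6561; R = 9.


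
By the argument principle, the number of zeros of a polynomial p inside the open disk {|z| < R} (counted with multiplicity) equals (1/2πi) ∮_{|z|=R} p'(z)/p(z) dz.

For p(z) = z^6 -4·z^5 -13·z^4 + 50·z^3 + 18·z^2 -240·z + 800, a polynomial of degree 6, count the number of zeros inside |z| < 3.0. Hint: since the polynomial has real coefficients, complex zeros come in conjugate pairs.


The zeros of p are: (-3 + 1i), (-3 - 1i), (1 + 2i), (1 - 2i), 4, 4.
Their magnitudes are: 3.162, 3.162, 2.236, 2.236, 4, 4.
Zeros with |z| < R = 3.0: (1 + 2i), (1 - 2i).
Count = 2.
By the argument principle, (1/2πi) ∮_{|z|=R} p'(z)/p(z) dz equals exactly this count.

Number of zeros inside |z| < 3.0: 2.


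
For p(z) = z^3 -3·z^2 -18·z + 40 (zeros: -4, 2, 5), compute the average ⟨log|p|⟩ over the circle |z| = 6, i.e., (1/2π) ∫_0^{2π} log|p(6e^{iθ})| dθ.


Zeros: -4, 2, 5; r = 6.
Inside |z| < r: -4, 2, 5. Outside (|z| ≥ r): ∅.
p(0) = 40, so log|p(0)| = log(40) = 3.6889.
Apply Jensen: I(r) = log|p(0)| + Σ_k log(r/|z_k|), summed over zeros inside |z| < r.
  log(r/|z_k|) for z_k = -4: log(6/4) = 0.4055
  log(r/|z_k|) for z_k = 2: log(6/2) = 1.0986
  log(r/|z_k|) for z_k = 5: log(6/5) = 0.1823
Sum over inside zeros: 1.6864.
I(r) = log|p(0)| + (inside sum) = 3.6889 + 1.6864 = 5.3753.
Closed form (all zeros inside, monic): I(r) = n·log(r) = 3·log(6) = 5.3753. ✓

I(r) ≈ 5.3753.


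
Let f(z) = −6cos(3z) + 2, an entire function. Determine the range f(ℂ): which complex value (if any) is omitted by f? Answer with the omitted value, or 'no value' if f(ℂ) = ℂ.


Little Picard bounds the complement of f(ℂ) to at most one point.
cos is entire and surjective onto ℂ: for every w ∈ ℂ, cos(ζ) = w has a solution ζ ∈ ℂ (e.g., via the complex inverse arccos). With ζ = 3z this gives z = ζ/(3). Then -6·cos(3z) takes every value in -6·ℂ = ℂ, and adding 2 is a bijection of ℂ. So f is surjective and omits no value. (Note: only on the real line is cos bounded by [−1, 1].)

Omitted value: no value.


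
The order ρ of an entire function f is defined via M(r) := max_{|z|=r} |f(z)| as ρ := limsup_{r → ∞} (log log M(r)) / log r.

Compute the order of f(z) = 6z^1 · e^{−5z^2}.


M(r) = max_{|z|=r} |6|·|z|^1·|e^{−5z^2}| = 6·r^1 · e^{5r^2} (the factors attain their maxima compatibly on |z|=r). Then log M(r) = log 6 + 1·log r + 5r^2, dominated by the last term, so log log M(r) ~ 2·log r. The polynomial factor 6z^1 contributes only a log r term and does not affect the order. ρ = 2.
Therefore ρ = 2.

Order ρ = 2.


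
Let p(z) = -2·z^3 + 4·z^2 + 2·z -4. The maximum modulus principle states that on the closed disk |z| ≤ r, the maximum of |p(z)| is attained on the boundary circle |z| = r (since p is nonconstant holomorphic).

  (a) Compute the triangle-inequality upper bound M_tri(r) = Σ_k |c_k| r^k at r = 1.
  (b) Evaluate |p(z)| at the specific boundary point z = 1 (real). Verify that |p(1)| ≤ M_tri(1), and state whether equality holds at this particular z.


Coefficients: c_0 = -4, c_1 = 2, c_2 = 4, c_3 = -2. Radius r = 1.
Part (a). Triangle bound: M_tri(r) = Σ_k |c_k| r^k
  = |-4|·1^0 + |2|·1^1 + |4|·1^2 + |-2|·1^3
  = 4 + 2 + 4 + 2 = 12.
This bounds M(r) := max_{|z|=r} |p(z)| from above; equality holds iff all terms c_k z^k can be made to align in phase at a single z on |z|=r.
Part (b). At z = 1 (real, on the circle |z| = r):
  p(1) = (-4)·1^0 + (2)·1^1 + (4)·1^2 + (-2)·1^3 = 0.
  |p(1)| = 0.
Check: |p(1)| = 0 ≤ 12 = M_tri(1). ✓ Equality does not hold at z = 1 (the coefficients have mixed signs, so the terms do not all align in phase there).

M_tri(1) = 12; |p(1)| = 0; equality at z=1: no.


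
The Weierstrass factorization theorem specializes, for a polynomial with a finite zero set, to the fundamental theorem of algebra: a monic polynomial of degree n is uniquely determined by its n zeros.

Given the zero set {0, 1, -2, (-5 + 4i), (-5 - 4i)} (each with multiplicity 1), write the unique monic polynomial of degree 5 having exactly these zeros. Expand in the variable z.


The polynomial is p(z) = ∏_{α ∈ S} (z − α), where S = {0, 1, -2, (-5 + 4i), (-5 - 4i)}.
Expanding the product yields: p(z) = z^5 + 11·z^4 + 49·z^3 + 21·z^2 -82·z.
Note conjugate pairs combine to real quadratics: (z − (-5+4i))(z − (-5−4i)) = z² + 10z + 41.
The resulting polynomial has degree 5 and real coefficients as required.

p(z) = z^5 + 11·z^4 + 49·z^3 + 21·z^2 -82·z.


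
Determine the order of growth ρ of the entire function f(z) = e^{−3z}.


|e^{−3z}| = e^{Re(-3·z) + 0} ≤ e^{3|z|^1 + 0} = e^{3r^1 + 0} on |z| = r, so ρ ≤ 1. Choosing z on |z|=r so that -3·z is real positive (always possible by picking arg z appropriately) gives |f(z)| = e^{3r^1 + 0}, matching the bound. The additive constant 0 does not affect log log M(r) ~ 1·log r. Hence ρ = 1.
Therefore ρ = 1.

Order ρ = 1.


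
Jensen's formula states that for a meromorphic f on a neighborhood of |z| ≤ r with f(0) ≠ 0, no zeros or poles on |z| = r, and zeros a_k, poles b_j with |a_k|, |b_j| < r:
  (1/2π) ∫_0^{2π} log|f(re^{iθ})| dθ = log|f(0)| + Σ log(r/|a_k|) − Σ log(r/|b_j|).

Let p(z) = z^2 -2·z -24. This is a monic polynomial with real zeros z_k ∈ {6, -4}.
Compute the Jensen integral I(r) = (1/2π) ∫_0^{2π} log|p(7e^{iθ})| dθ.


Zeros: -4, 6; r = 7.
Inside |z| < r: -4, 6. Outside (|z| ≥ r): ∅.
p(0) = -24, so log|p(0)| = log(24) = 3.1781.
Apply Jensen: I(r) = log|p(0)| + Σ_k log(r/|z_k|), summed over zeros inside |z| < r.
  log(r/|z_k|) for z_k = 6: log(7/6) = 0.1542
  log(r/|z_k|) for z_k = -4: log(7/4) = 0.5596
Sum over inside zeros: 0.7138.
I(r) = log|p(0)| + (inside sum) = 3.1781 + 0.7138 = 3.8918.
Closed form (all zeros inside, monic): I(r) = n·log(r) = 2·log(7) = 3.8918. ✓

I(r) ≈ 3.8918.


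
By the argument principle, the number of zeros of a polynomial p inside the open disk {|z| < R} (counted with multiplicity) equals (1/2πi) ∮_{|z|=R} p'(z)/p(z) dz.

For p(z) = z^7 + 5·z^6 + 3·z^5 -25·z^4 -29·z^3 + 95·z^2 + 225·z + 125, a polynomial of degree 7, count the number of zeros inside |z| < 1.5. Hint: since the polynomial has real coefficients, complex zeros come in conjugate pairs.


The zeros of p are: (2 + 1i), (2 - 1i), (-2 + 1i), (-2 - 1i), (-2 + 1i), (-2 - 1i), -1.
Their magnitudes are: 2.236, 2.236, 2.236, 2.236, 2.236, 2.236, 1.
Zeros with |z| < R = 1.5: -1.
Count = 1.
By the argument principle, (1/2πi) ∮_{|z|=R} p'(z)/p(z) dz equals exactly this count.

Number of zeros inside |z| < 1.5: 1.


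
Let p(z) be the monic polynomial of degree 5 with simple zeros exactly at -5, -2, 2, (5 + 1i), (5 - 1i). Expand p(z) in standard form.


The polynomial is p(z) = ∏_{α ∈ S} (z − α), where S = {-5, -2, 2, (5 + 1i), (5 - 1i)}.
Expanding the product yields: p(z) = z^5 -5·z^4 -28·z^3 + 150·z^2 + 96·z -520.
Note conjugate pairs combine to real quadratics: (z − (5+1i))(z − (5−1i)) = z² − 10z + 26.
The resulting polynomial has degree 5 and real coefficients as required.

p(z) = z^5 -5·z^4 -28·z^3 + 150·z^2 + 96·z -520.


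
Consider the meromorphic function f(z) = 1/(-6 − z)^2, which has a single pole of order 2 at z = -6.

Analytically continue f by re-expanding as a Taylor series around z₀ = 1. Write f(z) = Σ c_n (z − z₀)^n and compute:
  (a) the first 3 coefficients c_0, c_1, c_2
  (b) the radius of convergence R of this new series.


Let w = z − z₀, so z = z₀ + w.
Then -6 − z = -6 − (z₀ + w) = (-6 − z₀) − w = -7 − w.
f(z) = 1/(-7 − w)^2 = (1/(-7)^2) · (1 − w/(-7))^{−2}.
By the binomial series (1−u)^{−2} = Σ_{n≥0} C(n+1, 1) u^n for |u|<1, with u = w/(-7):
  c_n = C(n+1, 1) / (-7)^(n+2).
  c_0 = 1/(-7)^2 = 1/49.
  c_1 = 2/(-7)^3 = -2/343.
  c_2 = 3/(-7)^4 = 3/2401.
The series is valid for |w/d| < 1, i.e. |z − z₀| < |d|.
Radius of convergence: R = |-6 − z₀| = |-7| = 7 (distance from z₀ to the singularity z = -6).

c_0 = 1/49, c_1 = -2/343, c_2 = 3/2401; R = 7.


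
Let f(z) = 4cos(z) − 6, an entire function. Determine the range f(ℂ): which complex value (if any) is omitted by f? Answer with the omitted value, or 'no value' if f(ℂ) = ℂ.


Little Picard bounds the complement of f(ℂ) to at most one point.
cos is entire and surjective onto ℂ: for every w ∈ ℂ, cos(ζ) = w has a solution ζ ∈ ℂ (e.g., via the complex inverse arccos). With ζ = z this gives z = ζ/(1). Then 4·cos(z) takes every value in 4·ℂ = ℂ, and adding -6 is a bijection of ℂ. So f is surjective and omits no value. (Note: only on the real line is cos bounded by [−1, 1].)

Omitted value: no value.


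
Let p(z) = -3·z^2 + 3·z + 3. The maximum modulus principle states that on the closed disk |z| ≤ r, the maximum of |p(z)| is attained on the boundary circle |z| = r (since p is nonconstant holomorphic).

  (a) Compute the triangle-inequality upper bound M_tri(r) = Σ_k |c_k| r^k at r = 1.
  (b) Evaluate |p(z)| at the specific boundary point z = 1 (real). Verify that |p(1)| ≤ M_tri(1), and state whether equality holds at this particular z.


Coefficients: c_0 = 3, c_1 = 3, c_2 = -3. Radius r = 1.
Part (a). Triangle bound: M_tri(r) = Σ_k |c_k| r^k
  = |3|·1^0 + |3|·1^1 + |-3|·1^2
  = 3 + 3 + 3 = 9.
This bounds M(r) := max_{|z|=r} |p(z)| from above; equality holds iff all terms c_k z^k can be made to align in phase at a single z on |z|=r.
Part (b). At z = 1 (real, on the circle |z| = r):
  p(1) = (3)·1^0 + (3)·1^1 + (-3)·1^2 = 3.
  |p(1)| = 3.
Check: |p(1)| = 3 ≤ 9 = M_tri(1). ✓ Equality does not hold at z = 1 (the coefficients have mixed signs, so the terms do not all align in phase there).

M_tri(1) = 9; |p(1)| = 3; equality at z=1: no.


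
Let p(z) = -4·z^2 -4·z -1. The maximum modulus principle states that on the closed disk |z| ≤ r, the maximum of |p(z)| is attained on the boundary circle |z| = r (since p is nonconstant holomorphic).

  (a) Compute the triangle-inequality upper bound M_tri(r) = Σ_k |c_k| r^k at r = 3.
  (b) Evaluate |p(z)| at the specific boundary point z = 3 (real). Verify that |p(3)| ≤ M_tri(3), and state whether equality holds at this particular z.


Coefficients: c_0 = -1, c_1 = -4, c_2 = -4. Radius r = 3.
Part (a). Triangle bound: M_tri(r) = Σ_k |c_k| r^k
  = |-1|·3^0 + |-4|·3^1 + |-4|·3^2
  = 1 + 12 + 36 = 49.
This bounds M(r) := max_{|z|=r} |p(z)| from above; equality holds iff all terms c_k z^k can be made to align in phase at a single z on |z|=r.
Part (b). At z = 3 (real, on the circle |z| = r):
  p(3) = (-1)·3^0 + (-4)·3^1 + (-4)·3^2 = -49.
  |p(3)| = 49.
Since all nonzero coefficients share the same sign, |p(3)| = 49 = M_tri(3); the triangle bound is attained at z = 3, so in fact M(r) = 49.

M_tri(3) = 49; |p(3)| = 49; equality at z=3: yes.


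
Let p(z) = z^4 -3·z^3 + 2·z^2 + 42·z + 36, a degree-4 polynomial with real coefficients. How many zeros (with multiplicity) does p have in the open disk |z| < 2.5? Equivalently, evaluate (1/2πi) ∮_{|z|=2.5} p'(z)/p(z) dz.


The zeros of p are: (3 + 3i), (3 - 3i), -1, -2.
Their magnitudes are: 4.243, 4.243, 1, 2.
Zeros with |z| < R = 2.5: -1, -2.
Count = 2.
By the argument principle, (1/2πi) ∮_{|z|=R} p'(z)/p(z) dz equals exactly this count.

Number of zeros inside |z| < 2.5: 2.


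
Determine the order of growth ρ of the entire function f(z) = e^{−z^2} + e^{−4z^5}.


Each summand is entire of order 2 and 5 respectively (as in the single-exponential case). The order of a sum is at most the max of the orders, so ρ ≤ 5. For the lower bound: on |z|=r choose arg z so that -4z^5 is real positive; then |e^{-4z^5}| = e^{4r^5} while |e^{-1z^2}| ≤ e^{1r^2} = o(e^{4r^5}). So |f| ≥ e^{4r^5}(1 − o(1)) and ρ ≥ 5. Hence ρ = max(2, 5) = 5.
Therefore ρ = 5.

Order ρ = 5.


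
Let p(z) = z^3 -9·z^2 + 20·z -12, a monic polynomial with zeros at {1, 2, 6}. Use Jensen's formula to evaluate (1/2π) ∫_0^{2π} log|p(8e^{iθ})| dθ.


Zeros: 1, 2, 6; r = 8.
Inside |z| < r: 1, 2, 6. Outside (|z| ≥ r): ∅.
p(0) = -12, so log|p(0)| = log(12) = 2.4849.
Apply Jensen: I(r) = log|p(0)| + Σ_k log(r/|z_k|), summed over zeros inside |z| < r.
  log(r/|z_k|) for z_k = 1: log(8/1) = 2.0794
  log(r/|z_k|) for z_k = 2: log(8/2) = 1.3863
  log(r/|z_k|) for z_k = 6: log(8/6) = 0.2877
Sum over inside zeros: 3.7534.
I(r) = log|p(0)| + (inside sum) = 2.4849 + 3.7534 = 6.2383.
Closed form (all zeros inside, monic): I(r) = n·log(r) = 3·log(8) = 6.2383. ✓

I(r) ≈ 6.2383.


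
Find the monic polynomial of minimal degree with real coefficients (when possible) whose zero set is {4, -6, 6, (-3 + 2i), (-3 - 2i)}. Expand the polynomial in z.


The polynomial is p(z) = ∏_{α ∈ S} (z − α), where S = {4, -6, 6, (-3 + 2i), (-3 - 2i)}.
Expanding the product yields: p(z) = z^5 + 2·z^4 -47·z^3 -124·z^2 + 396·z + 1872.
Note conjugate pairs combine to real quadratics: (z − (-3+2i))(z − (-3−2i)) = z² + 6z + 13.
The resulting polynomial has degree 5 and real coefficients as required.

p(z) = z^5 + 2·z^4 -47·z^3 -124·z^2 + 396·z + 1872.


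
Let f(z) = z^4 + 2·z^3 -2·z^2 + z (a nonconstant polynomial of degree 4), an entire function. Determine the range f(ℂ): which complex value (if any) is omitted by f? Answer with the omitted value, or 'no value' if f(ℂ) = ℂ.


Little Picard bounds the complement of f(ℂ) to at most one point.
For every w ∈ ℂ, the equation p(z) − w = 0 is a nonconstant polynomial in z and hence has at least one root by the fundamental theorem of algebra. So p is surjective onto ℂ, omitting no value.

Omitted value: no value.


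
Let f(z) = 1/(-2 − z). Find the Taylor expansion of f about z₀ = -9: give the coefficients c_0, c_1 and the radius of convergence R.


Let w = z − z₀, so z = z₀ + w.
Then -2 − z = -2 − (z₀ + w) = (-2 − z₀) − w = 7 − w.
f(z) = 1/(7 − w) = (1/(7)) · 1/(1 − w/(7)) = Σ_{n≥0} w^n / (7)^(n+1).
So c_n = 1/(7)^(n+1):
  c_0 = 1/(7)^1 = 1/7.
  c_1 = 1/(7)^2 = 1/49.
The series is valid for |w/d| < 1, i.e. |z − z₀| < |d|.
Radius of convergence: R = |-2 − z₀| = |7| = 7 (distance from z₀ to the singularity z = -2).

c_0 = 1/7, c_1 = 1/49; R = 7.


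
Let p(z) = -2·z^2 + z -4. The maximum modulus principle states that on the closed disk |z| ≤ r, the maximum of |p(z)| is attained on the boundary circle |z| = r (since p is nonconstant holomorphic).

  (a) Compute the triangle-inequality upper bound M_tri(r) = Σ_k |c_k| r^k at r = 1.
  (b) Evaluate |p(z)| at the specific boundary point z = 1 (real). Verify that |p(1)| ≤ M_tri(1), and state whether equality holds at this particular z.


Coefficients: c_0 = -4, c_1 = 1, c_2 = -2. Radius r = 1.
Part (a). Triangle bound: M_tri(r) = Σ_k |c_k| r^k
  = |-4|·1^0 + |1|·1^1 + |-2|·1^2
  = 4 + 1 + 2 = 7.
This bounds M(r) := max_{|z|=r} |p(z)| from above; equality holds iff all terms c_k z^k can be made to align in phase at a single z on |z|=r.
Part (b). At z = 1 (real, on the circle |z| = r):
  p(1) = (-4)·1^0 + (1)·1^1 + (-2)·1^2 = -5.
  |p(1)| = 5.
Check: |p(1)| = 5 ≤ 7 = M_tri(1). ✓ Equality does not hold at z = 1 (the coefficients have mixed signs, so the terms do not all align in phase there).

M_tri(1) = 7; |p(1)| = 5; equality at z=1: no.


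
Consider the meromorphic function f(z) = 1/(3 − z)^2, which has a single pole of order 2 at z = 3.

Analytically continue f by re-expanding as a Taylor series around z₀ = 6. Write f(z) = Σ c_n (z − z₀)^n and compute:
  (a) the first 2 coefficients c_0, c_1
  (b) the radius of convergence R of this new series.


Let w = z − z₀, so z = z₀ + w.
Then 3 − z = 3 − (z₀ + w) = (3 − z₀) − w = -3 − w.
f(z) = 1/(-3 − w)^2 = (1/(-3)^2) · (1 − w/(-3))^{−2}.
By the binomial series (1−u)^{−2} = Σ_{n≥0} C(n+1, 1) u^n for |u|<1, with u = w/(-3):
  c_n = C(n+1, 1) / (-3)^(n+2).
  c_0 = 1/(-3)^2 = 1/9.
  c_1 = 2/(-3)^3 = -2/27.
The series is valid for |w/d| < 1, i.e. |z − z₀| < |d|.
Radius of convergence: R = |3 − z₀| = |-3| = 3 (distance from z₀ to the singularity z = 3).

c_0 = 1/9, c_1 = -2/27; R = 3.


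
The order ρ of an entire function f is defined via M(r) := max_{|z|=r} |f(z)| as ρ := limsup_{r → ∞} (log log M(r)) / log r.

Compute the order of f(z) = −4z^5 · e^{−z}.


M(r) = max_{|z|=r} |-4|·|z|^5·|e^{−z}| = 4·r^5 · e^{1r^1} (the factors attain their maxima compatibly on |z|=r). Then log M(r) = log 4 + 5·log r + 1r^1, dominated by the last term, so log log M(r) ~ 1·log r. The polynomial factor -4z^5 contributes only a log r term and does not affect the order. ρ = 1.
Therefore ρ = 1.

Order ρ = 1.


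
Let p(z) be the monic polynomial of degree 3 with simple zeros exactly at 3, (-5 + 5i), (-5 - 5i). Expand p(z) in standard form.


The polynomial is p(z) = ∏_{α ∈ S} (z − α), where S = {3, (-5 + 5i), (-5 - 5i)}.
Expanding the product yields: p(z) = z^3 + 7·z^2 + 20·z -150.
Note conjugate pairs combine to real quadratics: (z − (-5+5i))(z − (-5−5i)) = z² + 10z + 50.
The resulting polynomial has degree 3 and real coefficients as required.

p(z) = z^3 + 7·z^2 + 20·z -150.


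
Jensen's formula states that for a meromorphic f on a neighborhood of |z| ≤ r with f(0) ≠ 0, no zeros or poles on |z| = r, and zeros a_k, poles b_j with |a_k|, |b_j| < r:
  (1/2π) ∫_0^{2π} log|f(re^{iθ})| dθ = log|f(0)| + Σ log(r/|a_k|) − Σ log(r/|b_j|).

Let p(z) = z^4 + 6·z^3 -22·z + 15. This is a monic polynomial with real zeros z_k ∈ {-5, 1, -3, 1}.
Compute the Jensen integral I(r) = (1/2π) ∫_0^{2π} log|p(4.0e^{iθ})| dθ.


Zeros: -5, -3, 1, 1; r = 4.0.
Inside |z| < r: -3, 1, 1. Outside (|z| ≥ r): -5.
p(0) = 15, so log|p(0)| = log(15) = 2.7081.
Apply Jensen: I(r) = log|p(0)| + Σ_k log(r/|z_k|), summed over zeros inside |z| < r.
  log(r/|z_k|) for z_k = 1: log(4.0/1) = 1.3863
  log(r/|z_k|) for z_k = -3: log(4.0/3) = 0.2877
  log(r/|z_k|) for z_k = 1: log(4.0/1) = 1.3863
  Outside zeros (-5) contribute nothing to the Jensen sum.
Sum over inside zeros: 3.0603.
I(r) = log|p(0)| + (inside sum) = 2.7081 + 3.0603 = 5.7683.
Note: since some zeros are outside |z| ≤ r, the simplified n·log(r) form does NOT apply — only the inside zeros contribute.

I(r) ≈ 5.7683.


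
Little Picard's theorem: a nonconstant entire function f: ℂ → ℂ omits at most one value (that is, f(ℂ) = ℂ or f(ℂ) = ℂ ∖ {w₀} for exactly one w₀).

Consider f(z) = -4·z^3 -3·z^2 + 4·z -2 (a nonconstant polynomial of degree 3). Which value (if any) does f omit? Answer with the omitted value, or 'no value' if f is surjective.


Little Picard bounds the complement of f(ℂ) to at most one point.
For every w ∈ ℂ, the equation p(z) − w = 0 is a nonconstant polynomial in z and hence has at least one root by the fundamental theorem of algebra. So p is surjective onto ℂ, omitting no value.

Omitted value: no value.


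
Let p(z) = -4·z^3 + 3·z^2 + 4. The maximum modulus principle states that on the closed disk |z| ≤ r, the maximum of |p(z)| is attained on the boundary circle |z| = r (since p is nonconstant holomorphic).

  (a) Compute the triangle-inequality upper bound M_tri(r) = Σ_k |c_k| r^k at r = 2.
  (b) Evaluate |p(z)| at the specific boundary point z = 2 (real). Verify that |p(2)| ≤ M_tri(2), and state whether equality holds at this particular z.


Coefficients: c_0 = 4, c_1 = 0, c_2 = 3, c_3 = -4. Radius r = 2.
Part (a). Triangle bound: M_tri(r) = Σ_k |c_k| r^k
  = |4|·2^0 + |0|·2^1 + |3|·2^2 + |-4|·2^3
  = 4 + 0 + 12 + 32 = 48.
This bounds M(r) := max_{|z|=r} |p(z)| from above; equality holds iff all terms c_k z^k can be made to align in phase at a single z on |z|=r.
Part (b). At z = 2 (real, on the circle |z| = r):
  p(2) = (4)·2^0 + (0)·2^1 + (3)·2^2 + (-4)·2^3 = -16.
  |p(2)| = 16.
Check: |p(2)| = 16 ≤ 48 = M_tri(2). ✓ Equality does not hold at z = 2 (the coefficients have mixed signs, so the terms do not all align in phase there).

M_tri(2) = 48; |p(2)| = 16; equality at z=2: no.


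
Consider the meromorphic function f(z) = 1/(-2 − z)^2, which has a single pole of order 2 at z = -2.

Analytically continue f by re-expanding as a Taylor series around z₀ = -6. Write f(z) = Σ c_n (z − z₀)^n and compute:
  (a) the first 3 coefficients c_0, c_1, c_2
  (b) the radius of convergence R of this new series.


Let w = z − z₀, so z = z₀ + w.
Then -2 − z = -2 − (z₀ + w) = (-2 − z₀) − w = 4 − w.
f(z) = 1/(4 − w)^2 = (1/(4)^2) · (1 − w/(4))^{−2}.
By the binomial series (1−u)^{−2} = Σ_{n≥0} C(n+1, 1) u^n for |u|<1, with u = w/(4):
  c_n = C(n+1, 1) / (4)^(n+2).
  c_0 = 1/(4)^2 = 1/16.
  c_1 = 2/(4)^3 = 1/32.
  c_2 = 3/(4)^4 = 3/256.
The series is valid for |w/d| < 1, i.e. |z − z₀| < |d|.
Radius of convergence: R = |-2 − z₀| = |4| = 4 (distance from z₀ to the singularity z = -2).

c_0 = 1/16, c_1 = 1/32, c_2 = 3/256; R = 4.


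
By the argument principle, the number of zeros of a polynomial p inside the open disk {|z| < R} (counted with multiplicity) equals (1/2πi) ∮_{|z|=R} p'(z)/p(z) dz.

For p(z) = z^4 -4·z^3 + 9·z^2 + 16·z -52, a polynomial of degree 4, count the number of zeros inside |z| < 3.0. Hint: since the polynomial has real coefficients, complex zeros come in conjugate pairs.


The zeros of p are: (2 + 3i), (2 - 3i), 2, -2.
Their magnitudes are: 3.606, 3.606, 2, 2.
Zeros with |z| < R = 3.0: 2, -2.
Count = 2.
By the argument principle, (1/2πi) ∮_{|z|=R} p'(z)/p(z) dz equals exactly this count.

Number of zeros inside |z| < 3.0: 2.


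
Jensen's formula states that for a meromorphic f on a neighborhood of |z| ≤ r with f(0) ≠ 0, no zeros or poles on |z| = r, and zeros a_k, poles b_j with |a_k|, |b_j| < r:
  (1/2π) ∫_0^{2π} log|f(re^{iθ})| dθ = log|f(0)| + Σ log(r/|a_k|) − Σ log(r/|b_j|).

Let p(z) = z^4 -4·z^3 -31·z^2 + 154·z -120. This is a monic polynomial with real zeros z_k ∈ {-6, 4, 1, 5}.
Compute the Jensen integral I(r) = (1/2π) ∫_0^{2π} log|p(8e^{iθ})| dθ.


Zeros: -6, 1, 4, 5; r = 8.
Inside |z| < r: -6, 1, 4, 5. Outside (|z| ≥ r): ∅.
p(0) = -120, so log|p(0)| = log(120) = 4.7875.
Apply Jensen: I(r) = log|p(0)| + Σ_k log(r/|z_k|), summed over zeros inside |z| < r.
  log(r/|z_k|) for z_k = -6: log(8/6) = 0.2877
  log(r/|z_k|) for z_k = 4: log(8/4) = 0.6931
  log(r/|z_k|) for z_k = 1: log(8/1) = 2.0794
  log(r/|z_k|) for z_k = 5: log(8/5) = 0.4700
Sum over inside zeros: 3.5303.
I(r) = log|p(0)| + (inside sum) = 4.7875 + 3.5303 = 8.3178.
Closed form (all zeros inside, monic): I(r) = n·log(r) = 4·log(8) = 8.3178. ✓

I(r) ≈ 8.3178.


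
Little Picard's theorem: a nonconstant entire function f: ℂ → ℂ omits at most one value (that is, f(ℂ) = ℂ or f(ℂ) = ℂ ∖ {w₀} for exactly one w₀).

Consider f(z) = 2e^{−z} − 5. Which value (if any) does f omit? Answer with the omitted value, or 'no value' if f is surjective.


Little Picard bounds the complement of f(ℂ) to at most one point.
e^{−z} is never zero on ℂ, so 2·e^{−z} takes every value in ℂ ∖ {0}. Adding -5 shifts the range to ℂ ∖ {-5}. Thus f omits exactly the value -5.

Omitted value: -5.


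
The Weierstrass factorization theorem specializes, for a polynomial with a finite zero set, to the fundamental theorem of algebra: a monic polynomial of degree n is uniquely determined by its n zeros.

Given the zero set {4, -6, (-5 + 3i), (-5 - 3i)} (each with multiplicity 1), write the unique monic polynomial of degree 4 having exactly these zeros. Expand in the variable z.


The polynomial is p(z) = ∏_{α ∈ S} (z − α), where S = {4, -6, (-5 + 3i), (-5 - 3i)}.
Expanding the product yields: p(z) = z^4 + 12·z^3 + 30·z^2 -172·z -816.
Note conjugate pairs combine to real quadratics: (z − (-5+3i))(z − (-5−3i)) = z² + 10z + 34.
The resulting polynomial has degree 4 and real coefficients as required.

p(z) = z^4 + 12·z^3 + 30·z^2 -172·z -816.


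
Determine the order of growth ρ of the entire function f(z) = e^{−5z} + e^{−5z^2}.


Each summand is entire of order 1 and 2 respectively (as in the single-exponential case). The order of a sum is at most the max of the orders, so ρ ≤ 2. For the lower bound: on |z|=r choose arg z so that -5z^2 is real positive; then |e^{-5z^2}| = e^{5r^2} while |e^{-5z}| ≤ e^{5r^1} = o(e^{5r^2}). So |f| ≥ e^{5r^2}(1 − o(1)) and ρ ≥ 2. Hence ρ = max(1, 2) = 2.
Therefore ρ = 2.

Order ρ = 2.


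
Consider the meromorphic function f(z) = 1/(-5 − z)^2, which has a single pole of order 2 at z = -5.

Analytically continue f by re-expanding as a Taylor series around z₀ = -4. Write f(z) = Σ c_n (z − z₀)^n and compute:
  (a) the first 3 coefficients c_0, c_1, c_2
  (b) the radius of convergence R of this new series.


Let w = z − z₀, so z = z₀ + w.
Then -5 − z = -5 − (z₀ + w) = (-5 − z₀) − w = -1 − w.
f(z) = 1/(-1 − w)^2 = (1/(-1)^2) · (1 − w/(-1))^{−2}.
By the binomial series (1−u)^{−2} = Σ_{n≥0} C(n+1, 1) u^n for |u|<1, with u = w/(-1):
  c_n = C(n+1, 1) / (-1)^(n+2).
  c_0 = 1/(-1)^2 = 1.
  c_1 = 2/(-1)^3 = -2.
  c_2 = 3/(-1)^4 = 3.
The series is valid for |w/d| < 1, i.e. |z − z₀| < |d|.
Radius of convergence: R = |-5 − z₀| = |-1| = 1 (distance from z₀ to the singularity z = -5).

c_0 = 1, c_1 = -2, c_2 = 3; R = 1.


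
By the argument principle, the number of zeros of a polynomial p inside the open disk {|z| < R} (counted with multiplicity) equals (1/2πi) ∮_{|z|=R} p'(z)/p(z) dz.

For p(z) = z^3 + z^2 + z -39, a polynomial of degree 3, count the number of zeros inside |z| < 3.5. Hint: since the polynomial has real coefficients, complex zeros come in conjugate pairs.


The zeros of p are: (-2 + 3i), (-2 - 3i), 3.
Their magnitudes are: 3.606, 3.606, 3.
Zeros with |z| < R = 3.5: 3.
Count = 1.
By the argument principle, (1/2πi) ∮_{|z|=R} p'(z)/p(z) dz equals exactly this count.

Number of zeros inside |z| < 3.5: 1.


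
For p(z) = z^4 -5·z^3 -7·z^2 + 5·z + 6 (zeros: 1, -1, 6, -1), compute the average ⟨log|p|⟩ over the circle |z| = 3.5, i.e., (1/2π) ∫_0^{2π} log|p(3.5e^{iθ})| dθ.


Zeros: -1, -1, 1, 6; r = 3.5.
Inside |z| < r: -1, -1, 1. Outside (|z| ≥ r): 6.
p(0) = 6, so log|p(0)| = log(6) = 1.7918.
Apply Jensen: I(r) = log|p(0)| + Σ_k log(r/|z_k|), summed over zeros inside |z| < r.
  log(r/|z_k|) for z_k = 1: log(3.5/1) = 1.2528
  log(r/|z_k|) for z_k = -1: log(3.5/1) = 1.2528
  log(r/|z_k|) for z_k = -1: log(3.5/1) = 1.2528
  Outside zeros (6) contribute nothing to the Jensen sum.
Sum over inside zeros: 3.7583.
I(r) = log|p(0)| + (inside sum) = 1.7918 + 3.7583 = 5.5500.
Note: since some zeros are outside |z| ≤ r, the simplified n·log(r) form does NOT apply — only the inside zeros contribute.

I(r) ≈ 5.5500.


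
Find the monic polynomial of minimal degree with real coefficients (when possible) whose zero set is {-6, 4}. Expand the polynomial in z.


The polynomial is p(z) = ∏_{α ∈ S} (z − α), where S = {-6, 4}.
Expanding the product yields: p(z) = z^2 + 2·z -24.
The resulting polynomial has degree 2 and real coefficients as required.

p(z) = z^2 + 2·z -24.


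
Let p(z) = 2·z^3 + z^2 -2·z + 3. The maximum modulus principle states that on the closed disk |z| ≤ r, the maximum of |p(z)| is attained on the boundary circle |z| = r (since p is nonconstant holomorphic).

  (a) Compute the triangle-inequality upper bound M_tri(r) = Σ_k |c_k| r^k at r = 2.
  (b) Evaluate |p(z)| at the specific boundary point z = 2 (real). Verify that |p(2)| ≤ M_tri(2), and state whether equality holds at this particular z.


Coefficients: c_0 = 3, c_1 = -2, c_2 = 1, c_3 = 2. Radius r = 2.
Part (a). Triangle bound: M_tri(r) = Σ_k |c_k| r^k
  = |3|·2^0 + |-2|·2^1 + |1|·2^2 + |2|·2^3
  = 3 + 4 + 4 + 16 = 27.
This bounds M(r) := max_{|z|=r} |p(z)| from above; equality holds iff all terms c_k z^k can be made to align in phase at a single z on |z|=r.
Part (b). At z = 2 (real, on the circle |z| = r):
  p(2) = (3)·2^0 + (-2)·2^1 + (1)·2^2 + (2)·2^3 = 19.
  |p(2)| = 19.
Check: |p(2)| = 19 ≤ 27 = M_tri(2). ✓ Equality does not hold at z = 2 (the coefficients have mixed signs, so the terms do not all align in phase there).

M_tri(2) = 27; |p(2)| = 19; equality at z=2: no.


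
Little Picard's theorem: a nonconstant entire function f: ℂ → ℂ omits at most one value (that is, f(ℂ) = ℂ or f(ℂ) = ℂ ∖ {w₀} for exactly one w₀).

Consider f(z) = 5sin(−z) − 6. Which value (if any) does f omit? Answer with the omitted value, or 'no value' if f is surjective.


Little Picard bounds the complement of f(ℂ) to at most one point.
sin is entire and surjective onto ℂ: for every w ∈ ℂ, sin(ζ) = w has a solution ζ ∈ ℂ (e.g., via the complex inverse arcsin). With ζ = −z this gives z = ζ/(-1). Then 5·sin(−z) takes every value in 5·ℂ = ℂ, and adding -6 is a bijection of ℂ. So f is surjective and omits no value. (Note: only on the real line is sin bounded by [−1, 1].)

Omitted value: no value.


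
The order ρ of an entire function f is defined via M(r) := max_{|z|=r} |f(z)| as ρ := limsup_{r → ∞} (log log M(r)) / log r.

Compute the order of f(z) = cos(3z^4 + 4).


Write cos(w) = (e^{iw} ± e^{−iw})/(2 or 2i), so |cos(w)| ≤ e^{|w|}. With w = 3z^4 + 4, |w| ≤ 3r^4 + 4 on |z|=r, giving M(r) ≤ e^{3r^4 + 4} and ρ ≤ 4. For the lower bound, choose z on |z|=r with 3z^4 purely imaginary of modulus 3r^4; then |cos(3z^4 + 4)| grows like e^{3r^4}/2, so ρ ≥ 4. Hence ρ = 4.
Therefore ρ = 4.

Order ρ = 4.


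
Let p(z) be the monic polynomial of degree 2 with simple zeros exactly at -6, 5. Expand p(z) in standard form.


The polynomial is p(z) = ∏_{α ∈ S} (z − α), where S = {-6, 5}.
Expanding the product yields: p(z) = z^2 + z -30.
The resulting polynomial has degree 2 and real coefficients as required.

p(z) = z^2 + z -30.


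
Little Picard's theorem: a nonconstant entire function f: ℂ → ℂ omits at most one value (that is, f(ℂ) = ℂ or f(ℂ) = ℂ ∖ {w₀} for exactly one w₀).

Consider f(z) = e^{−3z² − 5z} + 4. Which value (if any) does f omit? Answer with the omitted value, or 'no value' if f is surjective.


Little Picard bounds the complement of f(ℂ) to at most one point.
The exponent g(z) = −3z² − 5z is a nonconstant polynomial, hence surjective onto ℂ. So e^{g(z)} takes every value in {e^w : w ∈ ℂ} = ℂ ∖ {0}. Adding 4 shifts the range to ℂ ∖ {4}. f omits exactly 4.

Omitted value: 4.


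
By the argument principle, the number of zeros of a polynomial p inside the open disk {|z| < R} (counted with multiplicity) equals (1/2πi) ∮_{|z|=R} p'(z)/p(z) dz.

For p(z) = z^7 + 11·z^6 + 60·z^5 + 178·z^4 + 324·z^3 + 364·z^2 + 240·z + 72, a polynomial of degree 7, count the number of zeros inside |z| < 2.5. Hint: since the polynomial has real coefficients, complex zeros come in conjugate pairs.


The zeros of p are: (-1 + 1i), (-1 - 1i), (-3 + 3i), (-3 - 3i), (-1 + 1i), (-1 - 1i), -1.
Their magnitudes are: 1.414, 1.414, 4.243, 4.243, 1.414, 1.414, 1.
Zeros with |z| < R = 2.5: (-1 + 1i), (-1 - 1i), (-1 + 1i), (-1 - 1i), -1.
Count = 5.
By the argument principle, (1/2πi) ∮_{|z|=R} p'(z)/p(z) dz equals exactly this count.

Number of zeros inside |z| < 2.5: 5.


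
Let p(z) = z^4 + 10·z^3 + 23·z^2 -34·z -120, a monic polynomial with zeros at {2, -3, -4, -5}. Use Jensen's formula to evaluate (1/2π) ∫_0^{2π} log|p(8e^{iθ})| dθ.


Zeros: -5, -4, -3, 2; r = 8.
Inside |z| < r: -5, -4, -3, 2. Outside (|z| ≥ r): ∅.
p(0) = -120, so log|p(0)| = log(120) = 4.7875.
Apply Jensen: I(r) = log|p(0)| + Σ_k log(r/|z_k|), summed over zeros inside |z| < r.
  log(r/|z_k|) for z_k = 2: log(8/2) = 1.3863
  log(r/|z_k|) for z_k = -3: log(8/3) = 0.9808
  log(r/|z_k|) for z_k = -4: log(8/4) = 0.6931
  log(r/|z_k|) for z_k = -5: log(8/5) = 0.4700
Sum over inside zeros: 3.5303.
I(r) = log|p(0)| + (inside sum) = 4.7875 + 3.5303 = 8.3178.
Closed form (all zeros inside, monic): I(r) = n·log(r) = 4·log(8) = 8.3178. ✓

I(r) ≈ 8.3178.


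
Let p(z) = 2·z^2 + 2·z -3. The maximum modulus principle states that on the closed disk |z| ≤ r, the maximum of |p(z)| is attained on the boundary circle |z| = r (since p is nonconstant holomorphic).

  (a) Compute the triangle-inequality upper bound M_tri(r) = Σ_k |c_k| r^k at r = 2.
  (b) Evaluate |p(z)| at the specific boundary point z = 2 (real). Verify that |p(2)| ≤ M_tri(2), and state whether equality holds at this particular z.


Coefficients: c_0 = -3, c_1 = 2, c_2 = 2. Radius r = 2.
Part (a). Triangle bound: M_tri(r) = Σ_k |c_k| r^k
  = |-3|·2^0 + |2|·2^1 + |2|·2^2
  = 3 + 4 + 8 = 15.
This bounds M(r) := max_{|z|=r} |p(z)| from above; equality holds iff all terms c_k z^k can be made to align in phase at a single z on |z|=r.
Part (b). At z = 2 (real, on the circle |z| = r):
  p(2) = (-3)·2^0 + (2)·2^1 + (2)·2^2 = 9.
  |p(2)| = 9.
Check: |p(2)| = 9 ≤ 15 = M_tri(2). ✓ Equality does not hold at z = 2 (the coefficients have mixed signs, so the terms do not all align in phase there).

M_tri(2) = 15; |p(2)| = 9; equality at z=2: no.


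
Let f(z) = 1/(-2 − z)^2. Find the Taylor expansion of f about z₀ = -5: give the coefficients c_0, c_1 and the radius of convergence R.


Let w = z − z₀, so z = z₀ + w.
Then -2 − z = -2 − (z₀ + w) = (-2 − z₀) − w = 3 − w.
f(z) = 1/(3 − w)^2 = (1/(3)^2) · (1 − w/(3))^{−2}.
By the binomial series (1−u)^{−2} = Σ_{n≥0} C(n+1, 1) u^n for |u|<1, with u = w/(3):
  c_n = C(n+1, 1) / (3)^(n+2).
  c_0 = 1/(3)^2 = 1/9.
  c_1 = 2/(3)^3 = 2/27.
The series is valid for |w/d| < 1, i.e. |z − z₀| < |d|.
Radius of convergence: R = |-2 − z₀| = |3| = 3 (distance from z₀ to the singularity z = -2).

c_0 = 1/9, c_1 = 2/27; R = 3.


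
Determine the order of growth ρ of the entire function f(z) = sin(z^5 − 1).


Write sin(w) = (e^{iw} ± e^{−iw})/(2 or 2i), so |sin(w)| ≤ e^{|w|}. With w = z^5 − 1, |w| ≤ 1r^5 + 1 on |z|=r, giving M(r) ≤ e^{1r^5 + 1} and ρ ≤ 5. For the lower bound, choose z on |z|=r with 1z^5 purely imaginary of modulus 1r^5; then |sin(z^5 − 1)| grows like e^{1r^5}/2, so ρ ≥ 5. Hence ρ = 5.
Therefore ρ = 5.

Order ρ = 5.


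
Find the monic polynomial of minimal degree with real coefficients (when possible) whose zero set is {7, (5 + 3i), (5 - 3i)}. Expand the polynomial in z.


The polynomial is p(z) = ∏_{α ∈ S} (z − α), where S = {7, (5 + 3i), (5 - 3i)}.
Expanding the product yields: p(z) = z^3 -17·z^2 + 104·z -238.
Note conjugate pairs combine to real quadratics: (z − (5+3i))(z − (5−3i)) = z² − 10z + 34.
The resulting polynomial has degree 3 and real coefficients as required.

p(z) = z^3 -17·z^2 + 104·z -238.


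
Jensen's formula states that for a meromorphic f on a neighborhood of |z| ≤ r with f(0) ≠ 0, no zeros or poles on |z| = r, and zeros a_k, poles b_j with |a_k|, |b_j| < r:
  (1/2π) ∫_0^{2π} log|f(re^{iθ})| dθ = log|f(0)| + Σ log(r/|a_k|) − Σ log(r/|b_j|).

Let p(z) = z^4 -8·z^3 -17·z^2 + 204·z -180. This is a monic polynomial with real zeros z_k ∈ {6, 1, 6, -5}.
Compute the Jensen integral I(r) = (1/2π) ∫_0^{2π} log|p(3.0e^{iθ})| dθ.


Zeros: -5, 1, 6, 6; r = 3.0.
Inside |z| < r: 1. Outside (|z| ≥ r): -5, 6, 6.
p(0) = -180, so log|p(0)| = log(180) = 5.1930.
Apply Jensen: I(r) = log|p(0)| + Σ_k log(r/|z_k|), summed over zeros inside |z| < r.
  log(r/|z_k|) for z_k = 1: log(3.0/1) = 1.0986
  Outside zeros (-5, 6, 6) contribute nothing to the Jensen sum.
Sum over inside zeros: 1.0986.
I(r) = log|p(0)| + (inside sum) = 5.1930 + 1.0986 = 6.2916.
Note: since some zeros are outside |z| ≤ r, the simplified n·log(r) form does NOT apply — only the inside zeros contribute.

I(r) ≈ 6.2916.


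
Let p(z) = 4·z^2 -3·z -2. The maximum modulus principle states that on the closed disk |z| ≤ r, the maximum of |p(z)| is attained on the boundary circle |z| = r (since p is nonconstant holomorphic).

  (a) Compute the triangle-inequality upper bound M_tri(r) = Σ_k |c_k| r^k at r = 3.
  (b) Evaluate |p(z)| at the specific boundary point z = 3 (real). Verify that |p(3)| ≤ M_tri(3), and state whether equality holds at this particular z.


Coefficients: c_0 = -2, c_1 = -3, c_2 = 4. Radius r = 3.
Part (a). Triangle bound: M_tri(r) = Σ_k |c_k| r^k
  = |-2|·3^0 + |-3|·3^1 + |4|·3^2
  = 2 + 9 + 36 = 47.
This bounds M(r) := max_{|z|=r} |p(z)| from above; equality holds iff all terms c_k z^k can be made to align in phase at a single z on |z|=r.
Part (b). At z = 3 (real, on the circle |z| = r):
  p(3) = (-2)·3^0 + (-3)·3^1 + (4)·3^2 = 25.
  |p(3)| = 25.
Check: |p(3)| = 25 ≤ 47 = M_tri(3). ✓ Equality does not hold at z = 3 (the coefficients have mixed signs, so the terms do not all align in phase there).

M_tri(3) = 47; |p(3)| = 25; equality at z=3: no.


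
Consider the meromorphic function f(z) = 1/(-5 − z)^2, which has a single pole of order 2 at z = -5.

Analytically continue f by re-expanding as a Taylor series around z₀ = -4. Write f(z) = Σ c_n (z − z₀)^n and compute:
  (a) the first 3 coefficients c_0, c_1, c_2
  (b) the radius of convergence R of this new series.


Let w = z − z₀, so z = z₀ + w.
Then -5 − z = -5 − (z₀ + w) = (-5 − z₀) − w = -1 − w.
f(z) = 1/(-1 − w)^2 = (1/(-1)^2) · (1 − w/(-1))^{−2}.
By the binomial series (1−u)^{−2} = Σ_{n≥0} C(n+1, 1) u^n for |u|<1, with u = w/(-1):
  c_n = C(n+1, 1) / (-1)^(n+2).
  c_0 = 1/(-1)^2 = 1.
  c_1 = 2/(-1)^3 = -2.
  c_2 = 3/(-1)^4 = 3.
The series is valid for |w/d| < 1, i.e. |z − z₀| < |d|.
Radius of convergence: R = |-5 − z₀| = |-1| = 1 (distance from z₀ to the singularity z = -5).

c_0 = 1, c_1 = -2, c_2 = 3; R = 1.
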